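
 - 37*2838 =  - 105006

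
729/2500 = 729/2500 = 0.29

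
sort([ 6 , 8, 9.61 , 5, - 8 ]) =[-8,  5, 6,8, 9.61 ]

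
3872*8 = 30976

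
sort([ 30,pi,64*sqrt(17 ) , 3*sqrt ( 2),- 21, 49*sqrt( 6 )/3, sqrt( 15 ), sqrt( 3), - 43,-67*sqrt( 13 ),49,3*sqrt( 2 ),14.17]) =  [-67 * sqrt(13 ), - 43, - 21,sqrt (3),  pi,sqrt( 15 ), 3*sqrt(2),3*sqrt( 2), 14.17,30,49*sqrt( 6 )/3,49,64 * sqrt( 17 ) ]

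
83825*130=10897250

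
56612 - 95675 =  - 39063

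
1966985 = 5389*365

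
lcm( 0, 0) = 0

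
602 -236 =366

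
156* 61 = 9516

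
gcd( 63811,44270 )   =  1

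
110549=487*227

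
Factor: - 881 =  - 881^1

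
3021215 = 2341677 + 679538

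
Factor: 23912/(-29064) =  - 427/519 = - 3^(- 1)*7^1*61^1*173^(- 1) 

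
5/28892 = 5/28892  =  0.00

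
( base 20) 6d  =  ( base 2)10000101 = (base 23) 5I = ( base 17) 7e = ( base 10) 133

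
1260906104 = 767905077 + 493001027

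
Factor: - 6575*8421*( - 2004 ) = 110957622300 = 2^2*3^2*5^2 *7^1*167^1*263^1*401^1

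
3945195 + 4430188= 8375383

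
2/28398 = 1/14199 = 0.00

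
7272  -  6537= 735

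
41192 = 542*76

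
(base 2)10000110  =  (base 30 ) 4E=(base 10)134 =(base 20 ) 6e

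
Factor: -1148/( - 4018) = 2/7   =  2^1*7^( - 1 ) 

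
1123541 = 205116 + 918425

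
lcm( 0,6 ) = 0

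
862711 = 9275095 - 8412384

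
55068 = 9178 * 6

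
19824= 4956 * 4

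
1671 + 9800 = 11471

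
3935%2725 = 1210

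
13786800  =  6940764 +6846036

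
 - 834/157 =-6 + 108/157= - 5.31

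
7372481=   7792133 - 419652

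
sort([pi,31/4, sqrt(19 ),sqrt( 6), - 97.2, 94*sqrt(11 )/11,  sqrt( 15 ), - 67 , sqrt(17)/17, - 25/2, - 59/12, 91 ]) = [- 97.2, - 67, - 25/2, - 59/12, sqrt( 17)/17,sqrt( 6 ), pi,sqrt( 15), sqrt(19 ),  31/4 , 94*sqrt(11) /11,91]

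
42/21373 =42/21373 =0.00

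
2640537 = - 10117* ( - 261 ) 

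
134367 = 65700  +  68667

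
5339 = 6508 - 1169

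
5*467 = 2335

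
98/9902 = 49/4951 = 0.01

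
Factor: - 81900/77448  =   - 2^( - 1)*3^1*5^2* 13^1*461^( - 1) = - 975/922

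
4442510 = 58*76595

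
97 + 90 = 187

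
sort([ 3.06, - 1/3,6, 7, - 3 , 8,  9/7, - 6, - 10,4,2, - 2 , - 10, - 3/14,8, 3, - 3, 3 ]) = [ - 10, - 10, - 6 , - 3, - 3, - 2 , - 1/3,- 3/14,  9/7 , 2, 3,  3,3.06,4, 6, 7, 8,  8]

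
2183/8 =272 + 7/8 = 272.88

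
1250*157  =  196250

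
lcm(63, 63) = 63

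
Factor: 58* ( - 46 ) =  - 2^2*23^1*29^1 =- 2668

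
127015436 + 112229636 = 239245072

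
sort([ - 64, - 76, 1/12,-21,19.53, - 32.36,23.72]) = [ - 76, - 64, - 32.36, -21,1/12,19.53,23.72 ]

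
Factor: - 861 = -3^1*7^1*41^1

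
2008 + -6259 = -4251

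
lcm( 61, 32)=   1952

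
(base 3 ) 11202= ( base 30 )48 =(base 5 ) 1003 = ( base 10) 128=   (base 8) 200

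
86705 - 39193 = 47512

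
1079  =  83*13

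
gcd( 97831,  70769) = 1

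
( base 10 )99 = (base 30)39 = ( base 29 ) 3c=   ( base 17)5e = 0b1100011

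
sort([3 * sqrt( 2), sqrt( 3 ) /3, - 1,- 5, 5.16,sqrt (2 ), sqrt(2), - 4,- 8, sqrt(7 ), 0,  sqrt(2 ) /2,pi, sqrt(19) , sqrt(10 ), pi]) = [-8, - 5, - 4, - 1, 0 , sqrt( 3 ) /3,sqrt(2 ) /2,sqrt(2),sqrt( 2), sqrt(7), pi,pi, sqrt(10) , 3*sqrt(2 ), sqrt ( 19 ), 5.16]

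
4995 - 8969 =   -  3974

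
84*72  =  6048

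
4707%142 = 21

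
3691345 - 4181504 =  - 490159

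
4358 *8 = 34864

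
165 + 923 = 1088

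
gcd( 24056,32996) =4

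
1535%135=50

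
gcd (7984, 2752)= 16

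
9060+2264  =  11324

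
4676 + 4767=9443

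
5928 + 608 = 6536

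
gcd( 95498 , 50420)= 2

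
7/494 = 7/494 =0.01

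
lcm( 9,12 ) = 36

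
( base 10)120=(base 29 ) 44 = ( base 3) 11110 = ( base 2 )1111000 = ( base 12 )A0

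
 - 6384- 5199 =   -  11583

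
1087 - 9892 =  - 8805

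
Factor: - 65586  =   - 2^1 * 3^1 * 17^1 *643^1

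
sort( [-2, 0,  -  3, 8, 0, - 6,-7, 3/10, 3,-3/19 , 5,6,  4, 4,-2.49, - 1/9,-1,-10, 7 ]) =[ - 10, - 7, - 6,  -  3,-2.49,-2,-1, - 3/19, - 1/9,0,  0,3/10, 3 , 4, 4,5, 6,7 , 8]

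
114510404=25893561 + 88616843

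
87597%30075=27447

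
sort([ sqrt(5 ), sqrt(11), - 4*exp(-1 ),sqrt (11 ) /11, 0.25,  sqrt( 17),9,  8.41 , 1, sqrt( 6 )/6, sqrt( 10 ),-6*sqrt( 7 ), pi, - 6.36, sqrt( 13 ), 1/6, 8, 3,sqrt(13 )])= [-6*sqrt ( 7)  ,  -  6.36,- 4 *exp (-1), 1/6 , 0.25, sqrt(11)/11, sqrt (6)/6 , 1, sqrt( 5 ), 3, pi,sqrt( 10 ), sqrt(11), sqrt( 13), sqrt (13),sqrt(17),8,8.41, 9] 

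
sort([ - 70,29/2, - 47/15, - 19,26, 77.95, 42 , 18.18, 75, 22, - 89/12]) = [ - 70, - 19, - 89/12, -47/15, 29/2, 18.18,  22,26, 42,75, 77.95]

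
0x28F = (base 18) 207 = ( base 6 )3011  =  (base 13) 3b5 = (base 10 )655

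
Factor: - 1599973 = -839^1*1907^1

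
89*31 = 2759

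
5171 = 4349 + 822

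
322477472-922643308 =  - 600165836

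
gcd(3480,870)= 870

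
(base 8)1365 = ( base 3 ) 1001001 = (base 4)23311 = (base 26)133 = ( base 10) 757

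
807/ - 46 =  - 18 + 21/46 = -17.54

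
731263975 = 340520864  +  390743111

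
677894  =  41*16534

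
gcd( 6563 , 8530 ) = 1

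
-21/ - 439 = 21/439=0.05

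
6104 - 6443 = - 339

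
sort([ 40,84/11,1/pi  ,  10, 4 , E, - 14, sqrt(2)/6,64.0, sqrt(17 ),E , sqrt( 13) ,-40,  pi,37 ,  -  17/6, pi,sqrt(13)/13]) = [ - 40 ,-14,-17/6, sqrt( 2)/6,sqrt (13 )/13,  1/pi , E, E, pi, pi , sqrt(13 ),4, sqrt(17),84/11,10,37,40,64.0 ]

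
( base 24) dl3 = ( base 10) 7995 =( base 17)1ab5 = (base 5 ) 223440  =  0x1f3b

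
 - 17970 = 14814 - 32784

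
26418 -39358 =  - 12940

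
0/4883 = 0 = 0.00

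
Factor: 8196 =2^2*3^1*683^1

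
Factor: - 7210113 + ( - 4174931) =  - 2^2*11^1*41^1*6311^1 = -  11385044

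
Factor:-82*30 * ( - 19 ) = 2^2*3^1 * 5^1 * 19^1 *41^1 = 46740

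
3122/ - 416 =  - 8  +  103/208=- 7.50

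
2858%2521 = 337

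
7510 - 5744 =1766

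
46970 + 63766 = 110736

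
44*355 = 15620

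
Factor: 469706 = 2^1*23^1*10211^1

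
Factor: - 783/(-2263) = 3^3*29^1*31^(- 1 ) *73^ (-1 )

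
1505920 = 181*8320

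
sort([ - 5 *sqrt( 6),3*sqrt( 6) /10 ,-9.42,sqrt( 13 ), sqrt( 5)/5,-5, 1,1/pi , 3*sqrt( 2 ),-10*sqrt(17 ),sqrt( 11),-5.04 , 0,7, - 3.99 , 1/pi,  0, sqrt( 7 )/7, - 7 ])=[ - 10*sqrt(17), -5*sqrt(6) , - 9.42,  -  7, - 5.04, - 5, - 3.99, 0, 0  ,  1/pi, 1/pi,sqrt (7) /7, sqrt(5)/5, 3*sqrt( 6)/10,1 , sqrt( 11) , sqrt ( 13 ), 3*sqrt( 2),7 ] 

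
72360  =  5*14472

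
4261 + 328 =4589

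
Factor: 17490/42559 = 2^1*3^1*5^1 * 73^(-1) = 30/73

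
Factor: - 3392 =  - 2^6*53^1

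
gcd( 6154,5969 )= 1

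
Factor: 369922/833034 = 3^( - 1)*7^1*17^( - 1) * 8167^( - 1 )*26423^1= 184961/416517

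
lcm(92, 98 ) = 4508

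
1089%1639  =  1089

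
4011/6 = 1337/2 = 668.50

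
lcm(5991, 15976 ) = 47928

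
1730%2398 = 1730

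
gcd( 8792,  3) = 1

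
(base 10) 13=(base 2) 1101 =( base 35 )D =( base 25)D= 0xd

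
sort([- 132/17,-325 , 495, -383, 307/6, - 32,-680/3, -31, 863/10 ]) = [- 383,-325, - 680/3 ,-32, - 31 ,-132/17,  307/6,863/10, 495]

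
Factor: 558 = 2^1*3^2*31^1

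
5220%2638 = 2582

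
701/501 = 1 + 200/501 = 1.40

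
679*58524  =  39737796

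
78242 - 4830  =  73412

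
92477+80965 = 173442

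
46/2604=23/1302   =  0.02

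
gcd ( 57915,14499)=81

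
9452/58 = 162 + 28/29= 162.97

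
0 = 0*65722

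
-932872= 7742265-8675137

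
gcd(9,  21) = 3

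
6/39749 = 6/39749  =  0.00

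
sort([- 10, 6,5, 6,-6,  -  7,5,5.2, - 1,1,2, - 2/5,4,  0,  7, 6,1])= [ - 10, - 7, - 6,- 1, - 2/5,0,1, 1,  2,4,5,5, 5.2, 6,  6,  6  ,  7]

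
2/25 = 2/25 = 0.08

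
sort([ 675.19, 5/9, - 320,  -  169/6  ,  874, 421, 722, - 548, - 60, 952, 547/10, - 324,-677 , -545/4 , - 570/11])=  [ - 677, - 548, - 324,  -  320, - 545/4, - 60, - 570/11, - 169/6, 5/9 , 547/10, 421, 675.19,722, 874,952 ] 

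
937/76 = 937/76 = 12.33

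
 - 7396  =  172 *( - 43 ) 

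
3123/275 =11+98/275  =  11.36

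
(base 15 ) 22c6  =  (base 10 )7386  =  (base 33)6pr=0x1cda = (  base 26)ao2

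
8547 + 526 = 9073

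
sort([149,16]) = [16, 149]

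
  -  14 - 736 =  - 750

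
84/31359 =28/10453 = 0.00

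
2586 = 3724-1138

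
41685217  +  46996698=88681915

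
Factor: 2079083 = 17^1*122299^1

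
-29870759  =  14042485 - 43913244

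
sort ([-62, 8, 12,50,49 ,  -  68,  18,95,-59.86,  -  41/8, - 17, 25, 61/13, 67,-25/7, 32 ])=[- 68, - 62, - 59.86,-17, - 41/8,-25/7, 61/13, 8, 12 , 18, 25, 32 , 49, 50, 67, 95 ]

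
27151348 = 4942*5494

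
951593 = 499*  1907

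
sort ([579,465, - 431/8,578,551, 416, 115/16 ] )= [ - 431/8,115/16, 416, 465, 551  ,  578 , 579]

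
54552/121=54552/121 =450.84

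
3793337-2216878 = 1576459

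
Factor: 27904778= 2^1*11^2*115309^1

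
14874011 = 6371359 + 8502652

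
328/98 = 164/49 = 3.35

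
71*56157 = 3987147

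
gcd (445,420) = 5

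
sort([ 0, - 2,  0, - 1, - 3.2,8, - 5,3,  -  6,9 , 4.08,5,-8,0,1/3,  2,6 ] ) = [ - 8, - 6, - 5, - 3.2 , - 2, - 1,0,0  ,  0,1/3 , 2,3,4.08,5, 6 , 8,9]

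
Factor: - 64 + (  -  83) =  - 147  =  -3^1 * 7^2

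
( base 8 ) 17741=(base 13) 393a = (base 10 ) 8161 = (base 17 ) 1b41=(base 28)abd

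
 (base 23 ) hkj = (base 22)JCC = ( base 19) 174A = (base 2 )10010100000000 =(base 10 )9472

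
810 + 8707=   9517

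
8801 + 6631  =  15432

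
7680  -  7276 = 404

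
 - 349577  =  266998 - 616575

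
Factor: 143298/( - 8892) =-2^( - 1 )*13^( - 1 )*419^1  =  - 419/26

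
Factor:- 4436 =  - 2^2*1109^1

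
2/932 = 1/466 = 0.00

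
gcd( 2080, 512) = 32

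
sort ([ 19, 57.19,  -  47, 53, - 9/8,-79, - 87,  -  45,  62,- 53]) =[ - 87 ,  -  79, - 53,-47, - 45, - 9/8,19,53,57.19,62]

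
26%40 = 26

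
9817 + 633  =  10450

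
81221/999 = 81+302/999=81.30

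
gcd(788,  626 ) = 2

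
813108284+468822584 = 1281930868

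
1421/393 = 3 + 242/393=3.62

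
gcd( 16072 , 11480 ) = 2296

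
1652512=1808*914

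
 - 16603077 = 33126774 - 49729851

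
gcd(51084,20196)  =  1188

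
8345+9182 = 17527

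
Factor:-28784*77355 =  - 2^4 * 3^4*5^1*7^1*191^1*257^1 = - 2226586320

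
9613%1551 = 307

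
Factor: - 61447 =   -  43^1*1429^1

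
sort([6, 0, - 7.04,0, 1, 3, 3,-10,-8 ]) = [-10, - 8, - 7.04, 0,  0 , 1 , 3, 3, 6 ]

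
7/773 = 7/773=0.01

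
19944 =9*2216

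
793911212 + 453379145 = 1247290357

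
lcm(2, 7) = 14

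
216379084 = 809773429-593394345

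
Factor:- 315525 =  - 3^1*5^2*7^1 *601^1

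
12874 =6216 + 6658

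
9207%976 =423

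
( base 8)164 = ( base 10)116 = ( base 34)3e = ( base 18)68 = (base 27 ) 48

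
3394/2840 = 1697/1420 =1.20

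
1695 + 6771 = 8466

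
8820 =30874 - 22054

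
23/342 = 23/342 = 0.07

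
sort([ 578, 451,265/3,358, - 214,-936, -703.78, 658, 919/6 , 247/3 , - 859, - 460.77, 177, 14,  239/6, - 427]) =[- 936, - 859, - 703.78, - 460.77, - 427 ,-214,14,239/6, 247/3,265/3, 919/6, 177,358,451,578, 658 ] 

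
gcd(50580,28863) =9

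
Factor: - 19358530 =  - 2^1* 5^1*19^1*139^1 * 733^1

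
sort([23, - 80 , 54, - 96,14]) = [  -  96, - 80,14, 23,54]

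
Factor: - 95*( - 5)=475 = 5^2 * 19^1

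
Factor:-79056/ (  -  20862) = 2^3*3^2*19^( - 1) = 72/19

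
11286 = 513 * 22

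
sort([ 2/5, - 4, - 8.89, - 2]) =[ - 8.89,- 4, - 2,2/5 ] 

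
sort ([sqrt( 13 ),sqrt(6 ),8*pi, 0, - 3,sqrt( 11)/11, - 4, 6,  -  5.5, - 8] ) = [ - 8, - 5.5, - 4,-3,0,sqrt( 11)/11,sqrt( 6), sqrt( 13 ),6,8*pi]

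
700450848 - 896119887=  - 195669039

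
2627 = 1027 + 1600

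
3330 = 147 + 3183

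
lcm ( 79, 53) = 4187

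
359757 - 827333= - 467576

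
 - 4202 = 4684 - 8886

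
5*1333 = 6665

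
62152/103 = 62152/103 = 603.42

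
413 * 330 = 136290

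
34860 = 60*581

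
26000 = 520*50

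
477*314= 149778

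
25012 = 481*52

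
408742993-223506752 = 185236241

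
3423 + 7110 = 10533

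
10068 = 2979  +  7089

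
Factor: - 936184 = -2^3 * 117023^1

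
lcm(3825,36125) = 325125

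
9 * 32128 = 289152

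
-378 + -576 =- 954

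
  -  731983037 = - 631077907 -100905130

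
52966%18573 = 15820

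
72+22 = 94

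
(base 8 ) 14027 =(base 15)1C62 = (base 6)44315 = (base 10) 6167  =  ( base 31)6CT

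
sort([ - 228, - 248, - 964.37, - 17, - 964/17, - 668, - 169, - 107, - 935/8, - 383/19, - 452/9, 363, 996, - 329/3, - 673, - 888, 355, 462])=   [ - 964.37, - 888, - 673, - 668,-248, - 228, - 169, - 935/8, - 329/3, - 107, - 964/17, - 452/9, - 383/19, - 17 , 355,363, 462, 996]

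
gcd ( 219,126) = 3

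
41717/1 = 41717 = 41717.00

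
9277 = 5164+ 4113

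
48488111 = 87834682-39346571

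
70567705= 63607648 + 6960057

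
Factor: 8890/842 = 4445/421 = 5^1*7^1*127^1 * 421^(-1 ) 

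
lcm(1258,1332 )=22644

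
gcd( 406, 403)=1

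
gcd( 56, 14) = 14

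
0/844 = 0 = 0.00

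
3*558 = 1674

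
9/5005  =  9/5005 = 0.00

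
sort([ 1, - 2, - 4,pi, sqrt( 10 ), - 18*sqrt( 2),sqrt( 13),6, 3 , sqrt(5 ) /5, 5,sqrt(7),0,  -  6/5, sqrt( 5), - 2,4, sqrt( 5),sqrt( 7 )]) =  [-18*sqrt( 2), - 4,  -  2, - 2, - 6/5, 0,sqrt( 5)/5 , 1, sqrt(5), sqrt( 5), sqrt( 7 ), sqrt( 7 ),  3,  pi,  sqrt( 10), sqrt( 13),  4,5,  6 ]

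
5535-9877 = - 4342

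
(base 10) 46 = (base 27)1J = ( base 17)2c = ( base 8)56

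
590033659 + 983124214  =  1573157873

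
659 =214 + 445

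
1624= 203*8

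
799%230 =109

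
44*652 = 28688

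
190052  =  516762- 326710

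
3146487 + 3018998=6165485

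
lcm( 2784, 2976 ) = 86304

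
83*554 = 45982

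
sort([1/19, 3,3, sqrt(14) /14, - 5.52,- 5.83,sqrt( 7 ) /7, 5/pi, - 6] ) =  [  -  6, - 5.83, - 5.52, 1/19, sqrt(14 )/14, sqrt( 7)/7, 5/pi,3,3]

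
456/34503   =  152/11501 = 0.01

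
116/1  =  116 = 116.00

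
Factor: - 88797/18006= - 29599/6002 = -  2^(  -  1)*3001^( - 1)*29599^1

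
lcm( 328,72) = 2952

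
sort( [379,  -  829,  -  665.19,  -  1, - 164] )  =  [ - 829 ,-665.19,-164,-1, 379] 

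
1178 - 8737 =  - 7559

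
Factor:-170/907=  - 2^1 * 5^1 * 17^1 * 907^( - 1)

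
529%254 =21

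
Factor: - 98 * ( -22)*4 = 8624 = 2^4*7^2*11^1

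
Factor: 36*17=612 = 2^2 * 3^2*17^1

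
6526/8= 3263/4 = 815.75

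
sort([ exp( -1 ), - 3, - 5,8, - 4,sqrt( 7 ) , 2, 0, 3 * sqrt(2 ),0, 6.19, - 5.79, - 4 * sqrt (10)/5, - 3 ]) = [-5.79,-5, - 4, - 3,  -  3, - 4 *sqrt (10 )/5, 0, 0, exp( -1 ), 2, sqrt( 7 ),3*sqrt(2), 6.19,8]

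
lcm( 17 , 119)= 119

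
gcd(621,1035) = 207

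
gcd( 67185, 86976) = 9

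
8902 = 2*4451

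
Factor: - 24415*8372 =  - 2^2* 5^1*7^1*13^1*19^1*23^1*257^1= - 204402380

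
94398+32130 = 126528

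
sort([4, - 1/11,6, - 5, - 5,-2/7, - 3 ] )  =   [ - 5, - 5,-3, - 2/7 ,  -  1/11, 4, 6]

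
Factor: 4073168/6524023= 2^4*47^( - 1)*12619^( - 1 )*23143^1 = 370288/593093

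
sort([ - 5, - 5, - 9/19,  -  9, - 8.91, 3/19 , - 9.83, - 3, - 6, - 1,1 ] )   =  [ - 9.83, - 9,-8.91, - 6, - 5, - 5,- 3, - 1,-9/19,3/19,1]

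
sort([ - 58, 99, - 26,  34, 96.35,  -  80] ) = [-80, - 58, - 26,34, 96.35, 99]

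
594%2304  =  594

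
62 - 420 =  - 358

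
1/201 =1/201 = 0.00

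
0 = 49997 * 0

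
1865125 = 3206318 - 1341193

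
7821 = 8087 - 266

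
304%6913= 304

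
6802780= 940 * 7237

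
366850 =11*33350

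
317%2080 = 317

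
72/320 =9/40= 0.23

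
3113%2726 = 387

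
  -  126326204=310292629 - 436618833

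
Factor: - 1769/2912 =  - 2^( - 5 )*7^( - 1)* 13^( - 1 )*29^1* 61^1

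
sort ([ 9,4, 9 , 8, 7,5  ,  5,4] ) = [ 4,4,5, 5, 7,  8,  9,  9 ] 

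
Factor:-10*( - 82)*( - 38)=  -  31160 = - 2^3*5^1*19^1*41^1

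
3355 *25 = 83875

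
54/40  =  27/20 = 1.35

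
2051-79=1972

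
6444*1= 6444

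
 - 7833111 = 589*(  -  13299) 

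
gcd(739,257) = 1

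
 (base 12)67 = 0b1001111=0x4f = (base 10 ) 79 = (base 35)29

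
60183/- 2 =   -  60183/2=-30091.50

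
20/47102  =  10/23551 = 0.00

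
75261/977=75261/977 = 77.03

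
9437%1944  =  1661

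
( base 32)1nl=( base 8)3365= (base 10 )1781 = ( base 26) 2gd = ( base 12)1045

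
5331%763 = 753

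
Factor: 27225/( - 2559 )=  - 9075/853 = -  3^1*5^2*11^2*853^( - 1)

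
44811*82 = 3674502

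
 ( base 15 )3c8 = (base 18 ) 2BH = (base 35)ON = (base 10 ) 863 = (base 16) 35f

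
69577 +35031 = 104608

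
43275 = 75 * 577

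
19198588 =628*30571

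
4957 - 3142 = 1815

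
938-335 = 603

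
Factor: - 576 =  - 2^6*3^2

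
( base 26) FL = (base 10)411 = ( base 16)19B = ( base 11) 344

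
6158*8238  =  50729604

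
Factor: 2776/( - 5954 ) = -1388/2977  =  - 2^2*13^( - 1)*229^( - 1 )*347^1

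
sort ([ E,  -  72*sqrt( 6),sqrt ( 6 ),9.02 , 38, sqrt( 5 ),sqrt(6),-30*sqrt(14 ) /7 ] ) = [ - 72  *  sqrt( 6 ),  -  30*sqrt( 14)/7, sqrt(5),  sqrt( 6),sqrt(6),E,9.02,38 ] 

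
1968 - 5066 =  - 3098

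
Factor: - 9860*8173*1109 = -2^2 *5^1*11^1*17^1*29^1*743^1*1109^1 = -89369630020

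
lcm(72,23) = 1656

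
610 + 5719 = 6329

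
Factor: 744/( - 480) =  - 2^( - 2 )*5^( - 1)*31^1 = - 31/20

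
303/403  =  303/403=   0.75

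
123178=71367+51811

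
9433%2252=425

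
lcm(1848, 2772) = 5544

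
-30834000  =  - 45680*675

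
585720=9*65080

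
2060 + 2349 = 4409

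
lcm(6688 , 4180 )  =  33440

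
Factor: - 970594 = -2^1*79^1*6143^1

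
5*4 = 20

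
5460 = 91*60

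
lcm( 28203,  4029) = 28203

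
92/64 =1 + 7/16 = 1.44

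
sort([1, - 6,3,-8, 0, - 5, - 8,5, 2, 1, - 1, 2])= [ -8,-8, - 6,-5, - 1, 0,1, 1, 2, 2,  3, 5]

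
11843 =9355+2488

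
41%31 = 10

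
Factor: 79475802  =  2^1*3^1 * 7^1*61^1* 67^1*463^1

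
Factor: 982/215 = 2^1 * 5^( - 1)*43^(  -  1)*491^1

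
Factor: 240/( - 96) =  - 5/2 = -2^( - 1)*5^1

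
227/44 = 5 + 7/44 = 5.16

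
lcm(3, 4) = 12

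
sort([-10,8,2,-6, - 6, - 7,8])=[ - 10, - 7  , -6, - 6,2,8,8]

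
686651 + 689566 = 1376217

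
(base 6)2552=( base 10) 644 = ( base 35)IE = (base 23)150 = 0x284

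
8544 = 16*534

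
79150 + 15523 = 94673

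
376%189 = 187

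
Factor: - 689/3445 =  -1/5= - 5^ ( - 1) 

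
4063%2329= 1734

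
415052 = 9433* 44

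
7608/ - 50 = - 153+21/25 = -152.16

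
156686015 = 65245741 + 91440274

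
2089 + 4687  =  6776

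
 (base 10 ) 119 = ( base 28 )47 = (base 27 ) 4b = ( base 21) 5E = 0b1110111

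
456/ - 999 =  - 152/333 =- 0.46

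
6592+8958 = 15550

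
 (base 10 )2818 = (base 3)10212101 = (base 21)684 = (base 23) 57C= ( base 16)b02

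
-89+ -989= -1078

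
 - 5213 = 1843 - 7056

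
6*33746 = 202476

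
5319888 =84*63332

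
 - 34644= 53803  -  88447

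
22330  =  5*4466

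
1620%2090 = 1620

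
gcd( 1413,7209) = 9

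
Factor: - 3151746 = -2^1*3^2*13^1 *13469^1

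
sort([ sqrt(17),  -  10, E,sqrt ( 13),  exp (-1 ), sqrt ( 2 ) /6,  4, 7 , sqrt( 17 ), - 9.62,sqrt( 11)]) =[ - 10,  -  9.62, sqrt (2) /6,exp(  -  1) , E,sqrt( 11 ), sqrt ( 13 ),4, sqrt( 17 ), sqrt( 17),7] 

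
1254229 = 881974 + 372255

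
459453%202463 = 54527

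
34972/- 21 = -1666+2/3= - 1665.33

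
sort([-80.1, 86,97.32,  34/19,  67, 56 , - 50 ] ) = [ - 80.1, - 50, 34/19,56, 67, 86,  97.32 ]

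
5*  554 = 2770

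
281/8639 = 281/8639 = 0.03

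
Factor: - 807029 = -521^1 * 1549^1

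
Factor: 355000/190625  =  568/305 = 2^3*5^ (-1 )*61^(  -  1 )*71^1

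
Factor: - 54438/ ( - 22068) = 9073/3678  =  2^( - 1 )*3^(-1) * 43^1*211^1 * 613^( - 1 ) 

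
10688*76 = 812288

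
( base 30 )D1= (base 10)391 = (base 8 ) 607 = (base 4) 12013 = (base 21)ID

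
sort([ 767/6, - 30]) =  [-30, 767/6] 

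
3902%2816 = 1086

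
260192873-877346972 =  - 617154099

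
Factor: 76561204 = 2^2*23^1 * 191^1 * 4357^1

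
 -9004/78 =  - 116+22/39=- 115.44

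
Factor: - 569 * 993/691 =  - 565017/691 =- 3^1*331^1*569^1*691^( - 1 ) 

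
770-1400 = -630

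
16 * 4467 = 71472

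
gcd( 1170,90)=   90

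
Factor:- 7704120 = -2^3*3^1*5^1*19^1 * 31^1*109^1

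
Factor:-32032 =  - 2^5 *7^1* 11^1*13^1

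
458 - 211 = 247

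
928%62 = 60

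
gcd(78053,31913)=1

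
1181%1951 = 1181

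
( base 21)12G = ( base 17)1c6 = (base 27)id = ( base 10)499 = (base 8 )763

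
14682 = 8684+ 5998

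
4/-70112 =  - 1+17527/17528 = -0.00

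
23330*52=1213160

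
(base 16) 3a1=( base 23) 1H9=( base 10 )929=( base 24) 1EH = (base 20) 269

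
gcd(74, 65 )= 1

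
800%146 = 70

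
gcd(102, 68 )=34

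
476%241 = 235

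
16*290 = 4640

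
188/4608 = 47/1152 = 0.04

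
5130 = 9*570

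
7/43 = 7/43  =  0.16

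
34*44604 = 1516536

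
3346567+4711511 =8058078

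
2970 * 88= 261360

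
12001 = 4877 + 7124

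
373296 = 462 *808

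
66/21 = 3  +  1/7 = 3.14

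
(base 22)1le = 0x3c0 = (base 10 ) 960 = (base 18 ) 2H6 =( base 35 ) rf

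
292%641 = 292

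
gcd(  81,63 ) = 9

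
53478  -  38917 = 14561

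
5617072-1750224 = 3866848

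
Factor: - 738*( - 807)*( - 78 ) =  - 2^2*3^4*13^1*41^1*269^1 =-46454148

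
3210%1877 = 1333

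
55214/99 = 557 + 71/99 = 557.72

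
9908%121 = 107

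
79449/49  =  1621  +  20/49= 1621.41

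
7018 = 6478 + 540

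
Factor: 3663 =3^2 *11^1 *37^1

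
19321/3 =19321/3= 6440.33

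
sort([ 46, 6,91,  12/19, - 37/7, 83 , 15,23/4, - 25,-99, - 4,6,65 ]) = [ - 99, - 25, - 37/7, -4, 12/19, 23/4,  6,6, 15,  46,65,83, 91 ]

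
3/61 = 3/61= 0.05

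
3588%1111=255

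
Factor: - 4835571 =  - 3^1 * 13^1*123989^1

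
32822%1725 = 47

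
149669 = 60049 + 89620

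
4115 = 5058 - 943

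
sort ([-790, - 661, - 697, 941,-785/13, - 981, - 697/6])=[- 981, - 790, - 697, - 661, - 697/6, - 785/13, 941]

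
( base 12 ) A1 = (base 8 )171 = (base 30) 41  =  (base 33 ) 3m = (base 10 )121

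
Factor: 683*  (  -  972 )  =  -663876  =  - 2^2*3^5*683^1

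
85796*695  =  59628220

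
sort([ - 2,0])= [ - 2,0 ] 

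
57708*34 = 1962072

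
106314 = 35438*3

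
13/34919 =13/34919  =  0.00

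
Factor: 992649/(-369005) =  - 3^1*5^( - 1)*13^(-1)*811^ ( - 1) * 47269^1 = -141807/52715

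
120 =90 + 30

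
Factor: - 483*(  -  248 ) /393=39928/131=2^3*7^1 * 23^1*31^1*131^(-1 )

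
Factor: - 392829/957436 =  -2^( - 2)*3^1*37^1 * 107^( - 1) * 2237^( - 1 )*3539^1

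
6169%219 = 37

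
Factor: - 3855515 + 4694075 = 2^5*3^1*5^1*1747^1 = 838560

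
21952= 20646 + 1306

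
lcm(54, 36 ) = 108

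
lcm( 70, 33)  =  2310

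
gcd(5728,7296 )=32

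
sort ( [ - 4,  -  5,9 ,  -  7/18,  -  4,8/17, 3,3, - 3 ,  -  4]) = [  -  5,  -  4, - 4,- 4 , - 3,  -  7/18,8/17,3, 3,9]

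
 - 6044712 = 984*(- 6143 )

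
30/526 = 15/263 =0.06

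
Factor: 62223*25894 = 2^1 * 3^1*7^1*11^2*107^1*2963^1 = 1611202362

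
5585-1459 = 4126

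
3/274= 3/274 = 0.01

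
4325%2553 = 1772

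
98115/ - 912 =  - 32705/304 = - 107.58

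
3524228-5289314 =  - 1765086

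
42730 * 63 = 2691990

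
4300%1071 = 16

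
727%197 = 136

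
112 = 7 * 16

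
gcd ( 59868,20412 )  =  36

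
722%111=56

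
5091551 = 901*5651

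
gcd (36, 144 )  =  36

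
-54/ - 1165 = 54/1165= 0.05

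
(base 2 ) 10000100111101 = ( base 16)213d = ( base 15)27C4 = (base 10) 8509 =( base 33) 7qs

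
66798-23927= 42871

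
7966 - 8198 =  - 232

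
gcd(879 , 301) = 1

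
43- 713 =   -  670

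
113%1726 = 113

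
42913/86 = 42913/86 = 498.99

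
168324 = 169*996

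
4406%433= 76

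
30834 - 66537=-35703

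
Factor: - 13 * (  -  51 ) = 3^1*13^1*17^1 = 663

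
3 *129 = 387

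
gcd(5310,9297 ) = 9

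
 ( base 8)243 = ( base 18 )91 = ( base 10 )163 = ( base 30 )5d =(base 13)C7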